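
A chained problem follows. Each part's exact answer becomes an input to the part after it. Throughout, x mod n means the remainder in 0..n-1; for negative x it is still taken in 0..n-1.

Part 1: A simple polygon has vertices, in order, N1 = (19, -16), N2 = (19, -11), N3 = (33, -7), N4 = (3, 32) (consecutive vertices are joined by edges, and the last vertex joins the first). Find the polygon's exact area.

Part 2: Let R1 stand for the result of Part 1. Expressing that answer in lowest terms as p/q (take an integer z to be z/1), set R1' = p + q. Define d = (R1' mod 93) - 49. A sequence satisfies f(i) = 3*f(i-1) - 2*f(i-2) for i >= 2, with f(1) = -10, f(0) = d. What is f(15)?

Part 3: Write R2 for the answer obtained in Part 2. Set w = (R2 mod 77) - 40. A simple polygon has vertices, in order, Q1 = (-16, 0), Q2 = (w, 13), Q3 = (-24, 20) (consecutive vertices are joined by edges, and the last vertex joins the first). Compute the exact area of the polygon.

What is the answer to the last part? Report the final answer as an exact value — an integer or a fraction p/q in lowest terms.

Part 1: cross terms: (19*-11 - 19*-16)=95, (19*-7 - 33*-11)=230, (33*32 - 3*-7)=1077, (3*-16 - 19*32)=-656; twice the area = |746| = 746; area = 373; answer 373
Part 2: R1 = 373; threaded value p + q = 374; d = -47; f(2) = 3*(-10) - 2*(-47) = 64; iterating: f(2)=64, f(3)=212, f(4)=508, f(5)=1100, f(6)=2284, f(7)=4652, f(8)=9388, f(9)=18860, f(10)=37804, f(11)=75692, f(12)=151468, f(13)=303020, f(14)=606124, f(15)=1212332; answer 1212332
Part 3: R2 = 1212332; w = 4; cross terms: (-16*13 - 4*0)=-208, (4*20 - -24*13)=392, (-24*0 - -16*20)=320; twice the area = |504| = 504; area = 252; answer 252

252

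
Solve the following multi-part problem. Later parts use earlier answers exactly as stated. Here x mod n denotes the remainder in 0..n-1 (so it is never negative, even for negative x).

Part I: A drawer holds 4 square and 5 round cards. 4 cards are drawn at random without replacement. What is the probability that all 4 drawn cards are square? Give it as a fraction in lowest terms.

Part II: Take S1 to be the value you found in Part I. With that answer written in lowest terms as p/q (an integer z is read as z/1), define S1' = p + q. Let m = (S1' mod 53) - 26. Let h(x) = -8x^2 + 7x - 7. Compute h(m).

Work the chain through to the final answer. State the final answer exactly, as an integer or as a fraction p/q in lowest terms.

Part I: total draws C(9,4) = 126; favorable C(4,4) = 1; P = 1/126; answer 1/126
Part II: S1 = 1/126; threaded value p + q = 127; m = -5; -8*(-5)^2 + 7*(-5)^1 - 7 = (-200) + (-35) + (-7) = -242; answer -242

-242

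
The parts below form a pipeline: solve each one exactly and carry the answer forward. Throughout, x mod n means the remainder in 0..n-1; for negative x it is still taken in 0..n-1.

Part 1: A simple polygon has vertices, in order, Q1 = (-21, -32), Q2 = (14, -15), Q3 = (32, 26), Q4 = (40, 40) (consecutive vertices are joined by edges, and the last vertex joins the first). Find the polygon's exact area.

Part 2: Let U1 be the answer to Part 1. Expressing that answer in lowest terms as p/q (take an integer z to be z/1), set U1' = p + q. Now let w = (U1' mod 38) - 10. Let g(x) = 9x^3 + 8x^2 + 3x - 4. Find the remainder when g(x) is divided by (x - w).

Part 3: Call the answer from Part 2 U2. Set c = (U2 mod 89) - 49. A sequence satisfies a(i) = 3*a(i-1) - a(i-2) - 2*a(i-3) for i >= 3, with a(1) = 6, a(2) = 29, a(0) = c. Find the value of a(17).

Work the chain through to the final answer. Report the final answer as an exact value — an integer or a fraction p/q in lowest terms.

4187115

Part 1: cross terms: (-21*-15 - 14*-32)=763, (14*26 - 32*-15)=844, (32*40 - 40*26)=240, (40*-32 - -21*40)=-440; twice the area = |1407| = 1407; area = 1407/2; answer 1407/2
Part 2: U1 = 1407/2; threaded value p + q = 1409; w = -7; remainder = value at the root: 9*(-7)^3 + 8*(-7)^2 + 3*(-7)^1 - 4 = (-3087) + (392) + (-21) + (-4) = -2720; answer -2720
Part 3: U2 = -2720; c = -10; a(3) = 3*(29) - 1*(6) - 2*(-10) = 101; iterating: a(3)=101, a(4)=262, a(5)=627, a(6)=1417, a(7)=3100, a(8)=6629, a(9)=13953, a(10)=29030, a(11)=59879, a(12)=122701, a(13)=250164, a(14)=508033, a(15)=1028533, a(16)=2077238, a(17)=4187115; answer 4187115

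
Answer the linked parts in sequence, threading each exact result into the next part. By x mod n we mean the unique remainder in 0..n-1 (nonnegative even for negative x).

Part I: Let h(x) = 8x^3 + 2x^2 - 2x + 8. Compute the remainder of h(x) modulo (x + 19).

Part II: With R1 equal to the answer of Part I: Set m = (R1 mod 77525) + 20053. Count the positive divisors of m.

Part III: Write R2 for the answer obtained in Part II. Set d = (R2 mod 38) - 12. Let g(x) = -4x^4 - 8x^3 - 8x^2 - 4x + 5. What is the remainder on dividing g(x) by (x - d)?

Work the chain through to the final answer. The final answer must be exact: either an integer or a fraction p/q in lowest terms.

Part I: remainder = value at the root: 8*(-19)^3 + 2*(-19)^2 - 2*(-19)^1 + 8 = (-54872) + (722) + (38) + (8) = -54104; answer -54104
Part II: R1 = -54104; m = 43474; 43474 = 2 * 21737; number of divisors = (1+1) * (1+1) = 4; answer 4
Part III: R2 = 4; d = -8; remainder = value at the root: -4*(-8)^4 - 8*(-8)^3 - 8*(-8)^2 - 4*(-8)^1 + 5 = (-16384) + (4096) + (-512) + (32) + (5) = -12763; answer -12763

-12763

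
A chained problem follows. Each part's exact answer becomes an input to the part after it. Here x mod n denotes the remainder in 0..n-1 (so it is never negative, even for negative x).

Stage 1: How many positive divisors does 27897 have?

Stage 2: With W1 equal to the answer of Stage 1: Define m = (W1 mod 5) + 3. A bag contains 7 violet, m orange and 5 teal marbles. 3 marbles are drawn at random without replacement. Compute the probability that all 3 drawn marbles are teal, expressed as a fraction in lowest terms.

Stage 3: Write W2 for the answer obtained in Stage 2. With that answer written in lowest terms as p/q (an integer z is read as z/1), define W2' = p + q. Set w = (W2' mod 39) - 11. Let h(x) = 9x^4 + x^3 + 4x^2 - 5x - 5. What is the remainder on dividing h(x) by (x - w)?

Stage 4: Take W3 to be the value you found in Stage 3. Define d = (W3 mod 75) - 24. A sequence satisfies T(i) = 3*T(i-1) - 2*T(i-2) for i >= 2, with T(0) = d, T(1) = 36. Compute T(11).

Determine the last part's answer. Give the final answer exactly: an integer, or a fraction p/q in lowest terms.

96198

Stage 1: 27897 = 3 * 17 * 547; number of divisors = (1+1) * (1+1) * (1+1) = 8; answer 8
Stage 2: W1 = 8; m = 6; total draws C(18,3) = 816; favorable C(5,3) = 10; P = 5/408; answer 5/408
Stage 3: W2 = 5/408; threaded value p + q = 413; w = 12; remainder = value at the root: 9*(12)^4 + 1*(12)^3 + 4*(12)^2 - 5*(12)^1 - 5 = (186624) + (1728) + (576) + (-60) + (-5) = 188863; answer 188863
Stage 4: W3 = 188863; d = -11; T(2) = 3*(36) - 2*(-11) = 130; iterating: T(2)=130, T(3)=318, T(4)=694, T(5)=1446, T(6)=2950, T(7)=5958, T(8)=11974, T(9)=24006, T(10)=48070, T(11)=96198; answer 96198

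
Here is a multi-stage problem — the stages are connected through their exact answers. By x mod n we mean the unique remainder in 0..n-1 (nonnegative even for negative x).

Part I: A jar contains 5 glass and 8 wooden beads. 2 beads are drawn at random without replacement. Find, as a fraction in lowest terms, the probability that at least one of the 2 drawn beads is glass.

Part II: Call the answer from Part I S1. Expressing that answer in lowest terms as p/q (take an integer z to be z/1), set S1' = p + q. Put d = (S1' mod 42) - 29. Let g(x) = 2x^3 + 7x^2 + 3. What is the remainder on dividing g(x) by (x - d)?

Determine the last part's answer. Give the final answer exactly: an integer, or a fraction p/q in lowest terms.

Part I: total draws C(13,2) = 78; complement C(8,2) = 28; favorable 78 - 28 = 50; P = 25/39; answer 25/39
Part II: S1 = 25/39; threaded value p + q = 64; d = -7; remainder = value at the root: 2*(-7)^3 + 7*(-7)^2 + 3 = (-686) + (343) + (3) = -340; answer -340

-340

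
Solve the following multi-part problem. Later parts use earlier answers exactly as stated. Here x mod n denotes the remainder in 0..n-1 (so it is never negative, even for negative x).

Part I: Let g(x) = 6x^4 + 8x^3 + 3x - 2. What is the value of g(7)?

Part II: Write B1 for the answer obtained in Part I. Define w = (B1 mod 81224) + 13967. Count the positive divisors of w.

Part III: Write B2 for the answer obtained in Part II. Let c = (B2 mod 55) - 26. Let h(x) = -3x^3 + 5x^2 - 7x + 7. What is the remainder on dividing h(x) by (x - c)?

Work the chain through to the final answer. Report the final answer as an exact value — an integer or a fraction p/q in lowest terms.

Part I: 6*(7)^4 + 8*(7)^3 + 3*(7)^1 - 2 = (14406) + (2744) + (21) + (-2) = 17169; answer 17169
Part II: B1 = 17169; w = 31136; 31136 = 2^5 * 7 * 139; number of divisors = (5+1) * (1+1) * (1+1) = 24; answer 24
Part III: B2 = 24; c = -2; remainder = value at the root: -3*(-2)^3 + 5*(-2)^2 - 7*(-2)^1 + 7 = (24) + (20) + (14) + (7) = 65; answer 65

65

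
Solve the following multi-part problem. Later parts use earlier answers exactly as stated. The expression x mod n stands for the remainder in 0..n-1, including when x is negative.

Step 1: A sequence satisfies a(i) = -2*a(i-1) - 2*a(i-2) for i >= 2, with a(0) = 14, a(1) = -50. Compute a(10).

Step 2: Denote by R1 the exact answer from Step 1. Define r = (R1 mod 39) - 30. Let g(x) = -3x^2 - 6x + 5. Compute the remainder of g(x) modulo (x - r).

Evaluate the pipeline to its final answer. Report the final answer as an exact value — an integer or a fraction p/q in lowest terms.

-184

Step 1: a(2) = -2*(-50) - 2*(14) = 72; iterating: a(2)=72, a(3)=-44, a(4)=-56, a(5)=200, a(6)=-288, a(7)=176, a(8)=224, a(9)=-800, a(10)=1152; answer 1152
Step 2: R1 = 1152; r = -9; remainder = value at the root: -3*(-9)^2 - 6*(-9)^1 + 5 = (-243) + (54) + (5) = -184; answer -184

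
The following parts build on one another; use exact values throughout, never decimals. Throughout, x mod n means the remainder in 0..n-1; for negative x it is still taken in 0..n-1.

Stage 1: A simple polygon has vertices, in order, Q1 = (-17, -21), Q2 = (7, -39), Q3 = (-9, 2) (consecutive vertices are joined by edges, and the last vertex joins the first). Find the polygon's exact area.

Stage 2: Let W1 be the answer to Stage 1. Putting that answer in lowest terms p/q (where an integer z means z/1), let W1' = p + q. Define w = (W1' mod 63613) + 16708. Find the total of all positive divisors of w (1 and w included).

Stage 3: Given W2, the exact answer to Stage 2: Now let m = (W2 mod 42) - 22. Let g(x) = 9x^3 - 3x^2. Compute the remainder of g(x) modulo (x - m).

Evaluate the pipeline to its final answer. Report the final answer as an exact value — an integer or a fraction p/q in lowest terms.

Stage 1: cross terms: (-17*-39 - 7*-21)=810, (7*2 - -9*-39)=-337, (-9*-21 - -17*2)=223; twice the area = |696| = 696; area = 348; answer 348
Stage 2: W1 = 348; threaded value p + q = 349; w = 17057; 17057 = 37 * 461; sigma = (1 + 37) * (1 + 461) = 38 * 462 = 17556; answer 17556
Stage 3: W2 = 17556; m = -22; remainder = value at the root: 9*(-22)^3 - 3*(-22)^2 = (-95832) + (-1452) = -97284; answer -97284

-97284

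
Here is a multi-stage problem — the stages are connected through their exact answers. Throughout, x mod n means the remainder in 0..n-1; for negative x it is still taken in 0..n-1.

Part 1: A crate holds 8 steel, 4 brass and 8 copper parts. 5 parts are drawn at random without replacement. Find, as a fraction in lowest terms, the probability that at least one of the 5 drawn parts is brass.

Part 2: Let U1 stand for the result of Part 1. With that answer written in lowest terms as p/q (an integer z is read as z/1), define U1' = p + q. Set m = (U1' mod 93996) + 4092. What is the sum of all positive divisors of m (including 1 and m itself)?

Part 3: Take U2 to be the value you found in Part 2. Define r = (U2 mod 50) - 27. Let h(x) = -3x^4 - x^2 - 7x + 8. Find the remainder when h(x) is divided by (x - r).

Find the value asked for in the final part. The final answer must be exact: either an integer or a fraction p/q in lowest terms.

Part 1: total draws C(20,5) = 15504; complement C(16,5) = 4368; favorable 15504 - 4368 = 11136; P = 232/323; answer 232/323
Part 2: U1 = 232/323; threaded value p + q = 555; m = 4647; 4647 = 3 * 1549; sigma = (1 + 3) * (1 + 1549) = 4 * 1550 = 6200; answer 6200
Part 3: U2 = 6200; r = -27; remainder = value at the root: -3*(-27)^4 - 1*(-27)^2 - 7*(-27)^1 + 8 = (-1594323) + (-729) + (189) + (8) = -1594855; answer -1594855

-1594855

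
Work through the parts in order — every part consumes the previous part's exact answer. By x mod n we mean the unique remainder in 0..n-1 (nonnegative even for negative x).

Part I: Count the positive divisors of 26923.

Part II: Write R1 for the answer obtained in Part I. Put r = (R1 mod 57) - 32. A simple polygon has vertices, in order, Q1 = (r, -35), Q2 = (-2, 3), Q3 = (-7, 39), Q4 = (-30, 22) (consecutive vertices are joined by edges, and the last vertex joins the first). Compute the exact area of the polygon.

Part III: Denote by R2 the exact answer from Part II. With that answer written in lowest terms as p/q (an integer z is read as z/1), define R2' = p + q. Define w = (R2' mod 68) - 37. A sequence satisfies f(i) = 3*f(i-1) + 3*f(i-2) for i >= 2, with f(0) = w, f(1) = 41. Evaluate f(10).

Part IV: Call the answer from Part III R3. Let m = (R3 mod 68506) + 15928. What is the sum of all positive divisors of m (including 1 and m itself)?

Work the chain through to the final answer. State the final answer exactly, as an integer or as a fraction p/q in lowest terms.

39720

Part I: 26923 = 13 * 19 * 109; number of divisors = (1+1) * (1+1) * (1+1) = 8; answer 8
Part II: R1 = 8; r = -24; cross terms: (-24*3 - -2*-35)=-142, (-2*39 - -7*3)=-57, (-7*22 - -30*39)=1016, (-30*-35 - -24*22)=1578; twice the area = |2395| = 2395; area = 2395/2; answer 2395/2
Part III: R2 = 2395/2; threaded value p + q = 2397; w = -20; f(2) = 3*(41) + 3*(-20) = 63; iterating: f(2)=63, f(3)=312, f(4)=1125, f(5)=4311, f(6)=16308, f(7)=61857, f(8)=234495, f(9)=889056, f(10)=3370653; answer 3370653
Part IV: R3 = 3370653; m = 29787; 29787 = 3 * 9929; sigma = (1 + 3) * (1 + 9929) = 4 * 9930 = 39720; answer 39720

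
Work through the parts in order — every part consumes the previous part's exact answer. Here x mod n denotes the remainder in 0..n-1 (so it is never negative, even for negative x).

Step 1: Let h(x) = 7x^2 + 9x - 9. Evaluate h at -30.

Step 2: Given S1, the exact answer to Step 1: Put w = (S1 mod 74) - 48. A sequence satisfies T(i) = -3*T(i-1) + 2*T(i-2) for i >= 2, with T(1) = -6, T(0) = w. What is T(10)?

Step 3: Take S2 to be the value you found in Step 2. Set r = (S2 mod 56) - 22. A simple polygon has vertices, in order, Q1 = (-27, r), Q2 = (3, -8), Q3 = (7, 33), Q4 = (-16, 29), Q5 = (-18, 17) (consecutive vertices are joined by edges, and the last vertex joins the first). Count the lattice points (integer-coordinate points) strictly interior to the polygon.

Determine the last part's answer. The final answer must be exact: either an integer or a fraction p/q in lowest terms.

Step 1: 7*(-30)^2 + 9*(-30)^1 - 9 = (6300) + (-270) + (-9) = 6021; answer 6021
Step 2: S1 = 6021; w = -21; T(2) = -3*(-6) + 2*(-21) = -24; iterating: T(2)=-24, T(3)=60, T(4)=-228, T(5)=804, T(6)=-2868, T(7)=10212, T(8)=-36372, T(9)=129540, T(10)=-461364; answer -461364
Step 3: S2 = -461364; r = -2; cross terms: (-27*-8 - 3*-2)=222, (3*33 - 7*-8)=155, (7*29 - -16*33)=731, (-16*17 - -18*29)=250, (-18*-2 - -27*17)=495; twice the area = |1853| = 1853; area = 1853/2; boundary points = 6 + 1 + 1 + 2 + 1 = 11; strictly interior points = area - boundary/2 + 1 = 922; answer 922

922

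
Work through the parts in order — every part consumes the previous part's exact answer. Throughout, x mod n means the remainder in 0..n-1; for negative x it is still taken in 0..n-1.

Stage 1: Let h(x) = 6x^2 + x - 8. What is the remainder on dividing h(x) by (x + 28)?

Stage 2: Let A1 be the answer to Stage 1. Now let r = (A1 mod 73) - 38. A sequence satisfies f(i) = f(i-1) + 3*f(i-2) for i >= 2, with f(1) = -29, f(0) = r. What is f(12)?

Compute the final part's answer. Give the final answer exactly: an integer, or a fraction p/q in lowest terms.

70879

Stage 1: remainder = value at the root: 6*(-28)^2 + 1*(-28)^1 - 8 = (4704) + (-28) + (-8) = 4668; answer 4668
Stage 2: A1 = 4668; r = 31; f(2) = 1*(-29) + 3*(31) = 64; iterating: f(2)=64, f(3)=-23, f(4)=169, f(5)=100, f(6)=607, f(7)=907, f(8)=2728, f(9)=5449, f(10)=13633, f(11)=29980, f(12)=70879; answer 70879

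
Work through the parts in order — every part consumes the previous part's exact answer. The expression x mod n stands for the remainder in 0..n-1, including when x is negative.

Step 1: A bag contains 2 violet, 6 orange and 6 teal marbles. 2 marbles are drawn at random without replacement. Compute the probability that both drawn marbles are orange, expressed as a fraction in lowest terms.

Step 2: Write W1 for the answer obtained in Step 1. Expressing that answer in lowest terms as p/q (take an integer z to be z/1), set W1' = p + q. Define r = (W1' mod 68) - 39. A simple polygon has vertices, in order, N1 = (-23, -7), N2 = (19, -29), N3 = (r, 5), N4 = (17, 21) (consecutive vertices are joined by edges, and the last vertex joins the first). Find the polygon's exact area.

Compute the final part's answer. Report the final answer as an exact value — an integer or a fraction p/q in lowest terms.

562

Step 1: total draws C(14,2) = 91; favorable C(6,2) = 15; P = 15/91; answer 15/91
Step 2: W1 = 15/91; threaded value p + q = 106; r = -1; cross terms: (-23*-29 - 19*-7)=800, (19*5 - -1*-29)=66, (-1*21 - 17*5)=-106, (17*-7 - -23*21)=364; twice the area = |1124| = 1124; area = 562; answer 562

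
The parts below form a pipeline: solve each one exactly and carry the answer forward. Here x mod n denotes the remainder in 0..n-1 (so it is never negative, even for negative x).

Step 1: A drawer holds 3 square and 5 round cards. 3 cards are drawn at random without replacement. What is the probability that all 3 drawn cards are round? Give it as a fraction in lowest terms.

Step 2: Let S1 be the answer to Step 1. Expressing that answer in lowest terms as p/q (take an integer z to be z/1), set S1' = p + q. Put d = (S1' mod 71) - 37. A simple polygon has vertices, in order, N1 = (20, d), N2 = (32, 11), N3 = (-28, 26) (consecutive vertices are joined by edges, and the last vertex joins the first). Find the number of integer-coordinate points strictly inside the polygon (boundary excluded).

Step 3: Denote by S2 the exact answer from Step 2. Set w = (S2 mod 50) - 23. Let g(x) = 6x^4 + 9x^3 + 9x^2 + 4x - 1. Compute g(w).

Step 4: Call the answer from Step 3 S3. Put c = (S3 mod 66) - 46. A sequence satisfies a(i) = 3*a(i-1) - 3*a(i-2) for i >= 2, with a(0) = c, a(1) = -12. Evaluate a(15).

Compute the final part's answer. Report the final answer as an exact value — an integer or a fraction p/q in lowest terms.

Step 1: total draws C(8,3) = 56; favorable C(5,3) = 10; P = 5/28; answer 5/28
Step 2: S1 = 5/28; threaded value p + q = 33; d = -4; cross terms: (20*11 - 32*-4)=348, (32*26 - -28*11)=1140, (-28*-4 - 20*26)=-408; twice the area = |1080| = 1080; area = 540; boundary points = 3 + 15 + 6 = 24; strictly interior points = area - boundary/2 + 1 = 529; answer 529
Step 3: S2 = 529; w = 6; 6*(6)^4 + 9*(6)^3 + 9*(6)^2 + 4*(6)^1 - 1 = (7776) + (1944) + (324) + (24) + (-1) = 10067; answer 10067
Step 4: S3 = 10067; c = -11; a(2) = 3*(-12) - 3*(-11) = -3; iterating: a(2)=-3, a(3)=27, a(4)=90, a(5)=189, a(6)=297, a(7)=324, a(8)=81, a(9)=-729, a(10)=-2430, a(11)=-5103, a(12)=-8019, a(13)=-8748, a(14)=-2187, a(15)=19683; answer 19683

19683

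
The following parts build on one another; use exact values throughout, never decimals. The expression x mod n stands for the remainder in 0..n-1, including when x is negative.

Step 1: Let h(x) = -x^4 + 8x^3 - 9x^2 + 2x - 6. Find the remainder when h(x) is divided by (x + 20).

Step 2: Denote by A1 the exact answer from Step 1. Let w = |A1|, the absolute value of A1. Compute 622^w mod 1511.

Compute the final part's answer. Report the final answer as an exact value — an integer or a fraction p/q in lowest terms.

650

Step 1: remainder = value at the root: -1*(-20)^4 + 8*(-20)^3 - 9*(-20)^2 + 2*(-20)^1 - 6 = (-160000) + (-64000) + (-3600) + (-40) + (-6) = -227646; answer -227646
Step 2: A1 = -227646; w = 227646; squarings mod 1511: 622^1=622, 622^2=68, 622^4=91, 622^8=726, 622^16=1248, 622^32=1174, 622^64=244, 622^128=607, 622^256=1276, 622^512=829, 622^1024=1247, 622^2048=190, 622^4096=1347, 622^8192=1209, 622^16384=544, 622^32768=1291, 622^65536=48, 622^131072=793; 622^227646 = 622^2 * 622^4 * 622^8 * 622^16 * 622^32 * 622^256 * 622^2048 * 622^4096 * 622^8192 * 622^16384 * 622^65536 * 622^131072 = 650 (mod 1511); answer 650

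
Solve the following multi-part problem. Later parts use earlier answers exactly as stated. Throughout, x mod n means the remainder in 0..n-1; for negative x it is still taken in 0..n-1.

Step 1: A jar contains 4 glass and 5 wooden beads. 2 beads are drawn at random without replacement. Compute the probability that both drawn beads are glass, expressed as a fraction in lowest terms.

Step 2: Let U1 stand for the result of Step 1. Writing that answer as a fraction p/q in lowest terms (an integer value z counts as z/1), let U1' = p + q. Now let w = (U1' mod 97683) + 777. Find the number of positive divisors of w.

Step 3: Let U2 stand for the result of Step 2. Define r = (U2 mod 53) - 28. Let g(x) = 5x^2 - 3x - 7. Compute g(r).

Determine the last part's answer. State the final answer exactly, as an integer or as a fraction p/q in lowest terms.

Step 1: total draws C(9,2) = 36; favorable C(4,2) = 6; P = 1/6; answer 1/6
Step 2: U1 = 1/6; threaded value p + q = 7; w = 784; 784 = 2^4 * 7^2; number of divisors = (4+1) * (2+1) = 15; answer 15
Step 3: U2 = 15; r = -13; 5*(-13)^2 - 3*(-13)^1 - 7 = (845) + (39) + (-7) = 877; answer 877

877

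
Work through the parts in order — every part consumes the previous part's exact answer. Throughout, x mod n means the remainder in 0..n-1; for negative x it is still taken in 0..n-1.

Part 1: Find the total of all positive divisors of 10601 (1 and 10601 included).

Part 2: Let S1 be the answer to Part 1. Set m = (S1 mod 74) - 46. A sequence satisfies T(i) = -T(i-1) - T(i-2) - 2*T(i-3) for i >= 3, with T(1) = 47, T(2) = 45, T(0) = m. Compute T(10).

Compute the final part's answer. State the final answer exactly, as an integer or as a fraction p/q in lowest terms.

241

Part 1: 10601 is prime, so its only divisors are 1 and 10601; sigma = 1 + 10601 = 10602; answer 10602
Part 2: S1 = 10602; m = -26; T(3) = -1*(45) - 1*(47) - 2*(-26) = -40; iterating: T(3)=-40, T(4)=-99, T(5)=49, T(6)=130, T(7)=19, T(8)=-247, T(9)=-32, T(10)=241; answer 241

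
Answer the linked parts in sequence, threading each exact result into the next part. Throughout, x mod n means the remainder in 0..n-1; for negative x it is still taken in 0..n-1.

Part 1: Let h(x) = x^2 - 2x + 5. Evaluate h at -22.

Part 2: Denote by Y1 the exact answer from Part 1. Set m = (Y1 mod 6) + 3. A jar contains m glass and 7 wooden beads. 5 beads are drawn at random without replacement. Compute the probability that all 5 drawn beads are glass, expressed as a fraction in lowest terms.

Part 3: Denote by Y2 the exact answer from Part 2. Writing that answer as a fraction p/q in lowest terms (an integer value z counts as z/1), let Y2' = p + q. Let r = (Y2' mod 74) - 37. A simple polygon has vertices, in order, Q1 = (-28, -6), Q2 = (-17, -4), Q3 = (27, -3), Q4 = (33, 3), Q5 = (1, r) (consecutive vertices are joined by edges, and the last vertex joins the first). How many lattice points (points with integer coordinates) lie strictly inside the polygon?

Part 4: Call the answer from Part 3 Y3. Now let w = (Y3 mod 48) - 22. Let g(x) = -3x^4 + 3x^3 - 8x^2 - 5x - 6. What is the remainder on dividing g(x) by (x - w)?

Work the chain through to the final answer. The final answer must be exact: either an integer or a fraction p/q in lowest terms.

-255

Part 1: 1*(-22)^2 - 2*(-22)^1 + 5 = (484) + (44) + (5) = 533; answer 533
Part 2: Y1 = 533; m = 8; total draws C(15,5) = 3003; favorable C(8,5) = 56; P = 8/429; answer 8/429
Part 3: Y2 = 8/429; threaded value p + q = 437; r = 30; cross terms: (-28*-4 - -17*-6)=10, (-17*-3 - 27*-4)=159, (27*3 - 33*-3)=180, (33*30 - 1*3)=987, (1*-6 - -28*30)=834; twice the area = |2170| = 2170; area = 1085; boundary points = 1 + 1 + 6 + 1 + 1 = 10; strictly interior points = area - boundary/2 + 1 = 1081; answer 1081
Part 4: Y3 = 1081; w = 3; remainder = value at the root: -3*(3)^4 + 3*(3)^3 - 8*(3)^2 - 5*(3)^1 - 6 = (-243) + (81) + (-72) + (-15) + (-6) = -255; answer -255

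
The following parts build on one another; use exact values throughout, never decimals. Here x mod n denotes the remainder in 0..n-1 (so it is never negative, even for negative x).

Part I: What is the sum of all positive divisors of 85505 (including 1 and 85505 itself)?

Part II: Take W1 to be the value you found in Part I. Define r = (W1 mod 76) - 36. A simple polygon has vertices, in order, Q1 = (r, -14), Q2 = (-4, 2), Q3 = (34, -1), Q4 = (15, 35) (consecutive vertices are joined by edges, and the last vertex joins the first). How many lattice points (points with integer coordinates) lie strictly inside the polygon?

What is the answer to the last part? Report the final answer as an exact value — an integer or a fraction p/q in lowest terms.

1023

Part I: 85505 = 5 * 7^2 * 349; sigma = (1 + 5) * (1 + 7 + 49) * (1 + 349) = 6 * 57 * 350 = 119700; answer 119700
Part II: W1 = 119700; r = -36; cross terms: (-36*2 - -4*-14)=-128, (-4*-1 - 34*2)=-64, (34*35 - 15*-1)=1205, (15*-14 - -36*35)=1050; twice the area = |2063| = 2063; area = 2063/2; boundary points = 16 + 1 + 1 + 1 = 19; strictly interior points = area - boundary/2 + 1 = 1023; answer 1023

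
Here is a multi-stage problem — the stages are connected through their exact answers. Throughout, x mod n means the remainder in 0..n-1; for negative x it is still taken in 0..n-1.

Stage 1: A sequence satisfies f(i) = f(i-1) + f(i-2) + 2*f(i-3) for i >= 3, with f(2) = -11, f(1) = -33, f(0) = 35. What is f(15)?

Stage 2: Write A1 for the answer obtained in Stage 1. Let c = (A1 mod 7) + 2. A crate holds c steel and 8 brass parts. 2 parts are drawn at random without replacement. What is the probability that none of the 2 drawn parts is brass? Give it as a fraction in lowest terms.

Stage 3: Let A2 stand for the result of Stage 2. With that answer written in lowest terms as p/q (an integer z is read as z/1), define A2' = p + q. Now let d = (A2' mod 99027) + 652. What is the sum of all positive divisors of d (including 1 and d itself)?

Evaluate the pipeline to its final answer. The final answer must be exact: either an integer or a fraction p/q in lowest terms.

Stage 1: f(3) = 1*(-11) + 1*(-33) + 2*(35) = 26; iterating: f(3)=26, f(4)=-51, f(5)=-47, f(6)=-46, f(7)=-195, f(8)=-335, f(9)=-622, f(10)=-1347, f(11)=-2639, f(12)=-5230, f(13)=-10563, f(14)=-21071, f(15)=-42094; answer -42094
Stage 2: A1 = -42094; c = 6; total draws C(14,2) = 91; favorable C(6,2) = 15; P = 15/91; answer 15/91
Stage 3: A2 = 15/91; threaded value p + q = 106; d = 758; 758 = 2 * 379; sigma = (1 + 2) * (1 + 379) = 3 * 380 = 1140; answer 1140

1140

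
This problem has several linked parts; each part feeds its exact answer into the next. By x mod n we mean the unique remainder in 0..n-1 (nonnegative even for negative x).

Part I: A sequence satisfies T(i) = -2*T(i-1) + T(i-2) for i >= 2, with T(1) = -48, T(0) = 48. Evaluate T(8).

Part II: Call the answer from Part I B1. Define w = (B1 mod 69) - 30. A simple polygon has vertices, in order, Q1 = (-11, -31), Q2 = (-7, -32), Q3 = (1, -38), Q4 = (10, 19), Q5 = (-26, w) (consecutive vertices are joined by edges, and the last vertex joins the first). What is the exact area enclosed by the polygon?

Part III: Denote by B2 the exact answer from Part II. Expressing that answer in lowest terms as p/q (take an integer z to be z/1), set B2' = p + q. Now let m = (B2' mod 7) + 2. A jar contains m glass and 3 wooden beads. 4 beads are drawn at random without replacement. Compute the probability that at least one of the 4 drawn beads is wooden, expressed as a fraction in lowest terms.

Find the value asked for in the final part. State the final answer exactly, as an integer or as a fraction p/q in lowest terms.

26/33

Part I: T(2) = -2*(-48) + 1*(48) = 144; iterating: T(2)=144, T(3)=-336, T(4)=816, T(5)=-1968, T(6)=4752, T(7)=-11472, T(8)=27696; answer 27696
Part II: B1 = 27696; w = -3; cross terms: (-11*-32 - -7*-31)=135, (-7*-38 - 1*-32)=298, (1*19 - 10*-38)=399, (10*-3 - -26*19)=464, (-26*-31 - -11*-3)=773; twice the area = |2069| = 2069; area = 2069/2; answer 2069/2
Part III: B2 = 2069/2; threaded value p + q = 2071; m = 8; total draws C(11,4) = 330; complement C(8,4) = 70; favorable 330 - 70 = 260; P = 26/33; answer 26/33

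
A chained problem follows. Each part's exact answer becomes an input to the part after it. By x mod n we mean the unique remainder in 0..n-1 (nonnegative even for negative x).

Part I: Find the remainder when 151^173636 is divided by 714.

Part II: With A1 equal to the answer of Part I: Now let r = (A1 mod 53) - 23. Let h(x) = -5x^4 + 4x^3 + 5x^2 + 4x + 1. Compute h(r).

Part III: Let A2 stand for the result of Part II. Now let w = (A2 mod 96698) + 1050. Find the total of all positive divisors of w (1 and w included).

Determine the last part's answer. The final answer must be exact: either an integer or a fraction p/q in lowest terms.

Part I: squarings mod 714: 151^1=151, 151^2=667, 151^4=67, 151^8=205, 151^16=613, 151^32=205, 151^64=613, 151^128=205, 151^256=613, 151^512=205, 151^1024=613, 151^2048=205, 151^4096=613, 151^8192=205, 151^16384=613, 151^32768=205, 151^65536=613, 151^131072=205; 151^173636 = 151^4 * 151^64 * 151^512 * 151^1024 * 151^8192 * 151^32768 * 151^131072 = 373 (mod 714); answer 373
Part II: A1 = 373; r = -21; -5*(-21)^4 + 4*(-21)^3 + 5*(-21)^2 + 4*(-21)^1 + 1 = (-972405) + (-37044) + (2205) + (-84) + (1) = -1007327; answer -1007327
Part III: A2 = -1007327; w = 57401; 57401 = 61 * 941; sigma = (1 + 61) * (1 + 941) = 62 * 942 = 58404; answer 58404

58404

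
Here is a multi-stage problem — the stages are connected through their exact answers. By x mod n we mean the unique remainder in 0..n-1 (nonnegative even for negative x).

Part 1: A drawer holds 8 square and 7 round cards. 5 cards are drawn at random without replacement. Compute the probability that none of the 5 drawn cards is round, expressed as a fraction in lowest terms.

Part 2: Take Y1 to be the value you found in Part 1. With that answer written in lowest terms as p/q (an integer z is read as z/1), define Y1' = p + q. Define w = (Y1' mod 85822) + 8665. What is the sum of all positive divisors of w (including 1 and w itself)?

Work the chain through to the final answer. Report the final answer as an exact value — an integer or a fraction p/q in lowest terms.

Part 1: total draws C(15,5) = 3003; favorable C(8,5) = 56; P = 8/429; answer 8/429
Part 2: Y1 = 8/429; threaded value p + q = 437; w = 9102; 9102 = 2 * 3 * 37 * 41; sigma = (1 + 2) * (1 + 3) * (1 + 37) * (1 + 41) = 3 * 4 * 38 * 42 = 19152; answer 19152

19152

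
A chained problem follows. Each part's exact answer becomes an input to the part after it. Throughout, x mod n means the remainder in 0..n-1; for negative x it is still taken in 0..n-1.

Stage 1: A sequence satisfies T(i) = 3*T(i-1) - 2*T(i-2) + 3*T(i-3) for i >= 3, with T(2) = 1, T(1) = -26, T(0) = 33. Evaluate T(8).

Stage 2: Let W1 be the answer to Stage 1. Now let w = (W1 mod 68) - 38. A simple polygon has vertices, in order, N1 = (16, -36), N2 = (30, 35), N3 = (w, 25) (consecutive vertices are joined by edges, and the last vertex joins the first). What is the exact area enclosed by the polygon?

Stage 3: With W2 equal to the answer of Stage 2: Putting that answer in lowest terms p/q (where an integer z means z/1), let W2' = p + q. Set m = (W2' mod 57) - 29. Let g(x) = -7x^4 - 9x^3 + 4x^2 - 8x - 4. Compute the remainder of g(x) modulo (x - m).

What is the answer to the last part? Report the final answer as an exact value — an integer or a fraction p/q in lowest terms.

Stage 1: T(3) = 3*(1) - 2*(-26) + 3*(33) = 154; iterating: T(3)=154, T(4)=382, T(5)=841, T(6)=2221, T(7)=6127, T(8)=16462; answer 16462
Stage 2: W1 = 16462; w = -32; cross terms: (16*35 - 30*-36)=1640, (30*25 - -32*35)=1870, (-32*-36 - 16*25)=752; twice the area = |4262| = 4262; area = 2131; answer 2131
Stage 3: W2 = 2131; threaded value p + q = 2132; m = -6; remainder = value at the root: -7*(-6)^4 - 9*(-6)^3 + 4*(-6)^2 - 8*(-6)^1 - 4 = (-9072) + (1944) + (144) + (48) + (-4) = -6940; answer -6940

-6940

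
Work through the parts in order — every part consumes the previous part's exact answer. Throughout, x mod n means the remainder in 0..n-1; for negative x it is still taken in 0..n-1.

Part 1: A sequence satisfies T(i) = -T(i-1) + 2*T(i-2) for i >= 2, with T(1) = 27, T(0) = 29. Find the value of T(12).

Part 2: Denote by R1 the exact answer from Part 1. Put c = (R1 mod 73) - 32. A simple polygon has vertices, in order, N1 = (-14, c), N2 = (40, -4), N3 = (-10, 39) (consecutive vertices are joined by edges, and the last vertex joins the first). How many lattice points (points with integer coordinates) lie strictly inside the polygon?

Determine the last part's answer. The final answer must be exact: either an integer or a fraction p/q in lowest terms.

408

Part 1: T(2) = -1*(27) + 2*(29) = 31; iterating: T(2)=31, T(3)=23, T(4)=39, T(5)=7, T(6)=71, T(7)=-57, T(8)=199, T(9)=-313, T(10)=711, T(11)=-1337, T(12)=2759; answer 2759
Part 2: R1 = 2759; c = 26; cross terms: (-14*-4 - 40*26)=-984, (40*39 - -10*-4)=1520, (-10*26 - -14*39)=286; twice the area = |822| = 822; area = 411; boundary points = 6 + 1 + 1 = 8; strictly interior points = area - boundary/2 + 1 = 408; answer 408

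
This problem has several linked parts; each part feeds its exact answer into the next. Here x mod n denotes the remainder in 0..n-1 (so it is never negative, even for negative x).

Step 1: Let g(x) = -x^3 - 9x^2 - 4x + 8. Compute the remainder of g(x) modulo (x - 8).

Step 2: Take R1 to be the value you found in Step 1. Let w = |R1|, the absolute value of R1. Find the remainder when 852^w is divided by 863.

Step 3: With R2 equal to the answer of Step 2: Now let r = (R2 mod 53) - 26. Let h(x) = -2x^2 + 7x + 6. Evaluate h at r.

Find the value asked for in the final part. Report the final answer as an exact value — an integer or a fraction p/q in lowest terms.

Step 1: remainder = value at the root: -1*(8)^3 - 9*(8)^2 - 4*(8)^1 + 8 = (-512) + (-576) + (-32) + (8) = -1112; answer -1112
Step 2: R1 = -1112; w = 1112; squarings mod 863: 852^1=852, 852^2=121, 852^4=833, 852^8=37, 852^16=506, 852^32=588, 852^64=544, 852^128=790, 852^256=151, 852^512=363, 852^1024=593; 852^1112 = 852^8 * 852^16 * 852^64 * 852^1024 = 4 (mod 863); answer 4
Step 3: R2 = 4; r = -22; -2*(-22)^2 + 7*(-22)^1 + 6 = (-968) + (-154) + (6) = -1116; answer -1116

-1116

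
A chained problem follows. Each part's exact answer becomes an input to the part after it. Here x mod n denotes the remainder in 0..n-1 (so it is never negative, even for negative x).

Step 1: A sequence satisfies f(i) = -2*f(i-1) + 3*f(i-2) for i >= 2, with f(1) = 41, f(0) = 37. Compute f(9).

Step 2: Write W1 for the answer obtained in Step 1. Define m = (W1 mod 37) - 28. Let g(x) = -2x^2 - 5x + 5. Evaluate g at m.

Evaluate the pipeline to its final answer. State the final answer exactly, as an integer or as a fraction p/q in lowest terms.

-1423

Step 1: f(2) = -2*(41) + 3*(37) = 29; iterating: f(2)=29, f(3)=65, f(4)=-43, f(5)=281, f(6)=-691, f(7)=2225, f(8)=-6523, f(9)=19721; answer 19721
Step 2: W1 = 19721; m = -28; -2*(-28)^2 - 5*(-28)^1 + 5 = (-1568) + (140) + (5) = -1423; answer -1423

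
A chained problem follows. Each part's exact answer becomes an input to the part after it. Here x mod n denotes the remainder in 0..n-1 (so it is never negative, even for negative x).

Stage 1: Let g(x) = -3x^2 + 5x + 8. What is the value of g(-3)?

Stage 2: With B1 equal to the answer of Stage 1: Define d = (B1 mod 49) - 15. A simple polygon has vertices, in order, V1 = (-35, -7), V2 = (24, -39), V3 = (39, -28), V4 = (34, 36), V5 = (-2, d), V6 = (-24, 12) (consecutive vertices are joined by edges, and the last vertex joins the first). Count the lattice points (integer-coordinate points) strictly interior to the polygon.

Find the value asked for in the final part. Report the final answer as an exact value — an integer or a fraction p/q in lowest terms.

2667

Stage 1: -3*(-3)^2 + 5*(-3)^1 + 8 = (-27) + (-15) + (8) = -34; answer -34
Stage 2: B1 = -34; d = 0; cross terms: (-35*-39 - 24*-7)=1533, (24*-28 - 39*-39)=849, (39*36 - 34*-28)=2356, (34*0 - -2*36)=72, (-2*12 - -24*0)=-24, (-24*-7 - -35*12)=588; twice the area = |5374| = 5374; area = 2687; boundary points = 1 + 1 + 1 + 36 + 2 + 1 = 42; strictly interior points = area - boundary/2 + 1 = 2667; answer 2667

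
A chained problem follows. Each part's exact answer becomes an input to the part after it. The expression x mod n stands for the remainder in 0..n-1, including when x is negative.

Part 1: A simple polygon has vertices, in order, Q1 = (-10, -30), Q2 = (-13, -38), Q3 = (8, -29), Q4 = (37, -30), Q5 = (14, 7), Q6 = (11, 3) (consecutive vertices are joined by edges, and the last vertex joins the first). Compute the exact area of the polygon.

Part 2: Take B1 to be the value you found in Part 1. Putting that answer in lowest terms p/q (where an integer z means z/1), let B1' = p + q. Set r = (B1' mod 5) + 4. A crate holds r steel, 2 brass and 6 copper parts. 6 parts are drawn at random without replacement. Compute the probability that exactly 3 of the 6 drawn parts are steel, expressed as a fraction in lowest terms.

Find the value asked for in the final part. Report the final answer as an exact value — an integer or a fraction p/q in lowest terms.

Part 1: cross terms: (-10*-38 - -13*-30)=-10, (-13*-29 - 8*-38)=681, (8*-30 - 37*-29)=833, (37*7 - 14*-30)=679, (14*3 - 11*7)=-35, (11*-30 - -10*3)=-300; twice the area = |1848| = 1848; area = 924; answer 924
Part 2: B1 = 924; threaded value p + q = 925; r = 4; total draws C(12,6) = 924; favorable C(4,3)*C(8,3) = 224; P = 8/33; answer 8/33

8/33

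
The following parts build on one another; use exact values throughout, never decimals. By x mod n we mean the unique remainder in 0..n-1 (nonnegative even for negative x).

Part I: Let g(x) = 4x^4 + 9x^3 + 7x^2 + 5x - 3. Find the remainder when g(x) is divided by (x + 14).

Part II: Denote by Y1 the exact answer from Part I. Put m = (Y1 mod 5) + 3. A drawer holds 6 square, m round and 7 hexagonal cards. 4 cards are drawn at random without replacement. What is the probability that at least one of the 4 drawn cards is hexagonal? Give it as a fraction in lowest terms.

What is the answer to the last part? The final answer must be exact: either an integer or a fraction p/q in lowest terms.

91/102

Part I: remainder = value at the root: 4*(-14)^4 + 9*(-14)^3 + 7*(-14)^2 + 5*(-14)^1 - 3 = (153664) + (-24696) + (1372) + (-70) + (-3) = 130267; answer 130267
Part II: Y1 = 130267; m = 5; total draws C(18,4) = 3060; complement C(11,4) = 330; favorable 3060 - 330 = 2730; P = 91/102; answer 91/102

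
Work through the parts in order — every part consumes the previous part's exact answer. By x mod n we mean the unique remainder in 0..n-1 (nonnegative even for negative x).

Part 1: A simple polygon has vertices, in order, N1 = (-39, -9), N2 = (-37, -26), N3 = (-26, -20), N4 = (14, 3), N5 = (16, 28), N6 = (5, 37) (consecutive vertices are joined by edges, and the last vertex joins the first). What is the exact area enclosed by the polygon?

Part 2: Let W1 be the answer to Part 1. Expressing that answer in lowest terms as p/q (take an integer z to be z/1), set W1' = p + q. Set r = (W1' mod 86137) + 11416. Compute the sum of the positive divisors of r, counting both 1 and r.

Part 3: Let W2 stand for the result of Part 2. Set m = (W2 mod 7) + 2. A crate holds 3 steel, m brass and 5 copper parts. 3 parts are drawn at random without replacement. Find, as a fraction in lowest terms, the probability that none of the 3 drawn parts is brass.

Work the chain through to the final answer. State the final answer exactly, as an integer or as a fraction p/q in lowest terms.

28/143

Part 1: cross terms: (-39*-26 - -37*-9)=681, (-37*-20 - -26*-26)=64, (-26*3 - 14*-20)=202, (14*28 - 16*3)=344, (16*37 - 5*28)=452, (5*-9 - -39*37)=1398; twice the area = |3141| = 3141; area = 3141/2; answer 3141/2
Part 2: W1 = 3141/2; threaded value p + q = 3143; r = 14559; 14559 = 3 * 23 * 211; sigma = (1 + 3) * (1 + 23) * (1 + 211) = 4 * 24 * 212 = 20352; answer 20352
Part 3: W2 = 20352; m = 5; total draws C(13,3) = 286; favorable C(8,3) = 56; P = 28/143; answer 28/143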